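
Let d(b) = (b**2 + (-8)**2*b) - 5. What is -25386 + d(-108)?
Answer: -20639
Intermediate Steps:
d(b) = -5 + b**2 + 64*b (d(b) = (b**2 + 64*b) - 5 = -5 + b**2 + 64*b)
-25386 + d(-108) = -25386 + (-5 + (-108)**2 + 64*(-108)) = -25386 + (-5 + 11664 - 6912) = -25386 + 4747 = -20639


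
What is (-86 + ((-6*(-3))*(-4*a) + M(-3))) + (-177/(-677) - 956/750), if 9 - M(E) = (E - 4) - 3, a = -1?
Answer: 1012144/253875 ≈ 3.9868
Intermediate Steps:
M(E) = 16 - E (M(E) = 9 - ((E - 4) - 3) = 9 - ((-4 + E) - 3) = 9 - (-7 + E) = 9 + (7 - E) = 16 - E)
(-86 + ((-6*(-3))*(-4*a) + M(-3))) + (-177/(-677) - 956/750) = (-86 + ((-6*(-3))*(-4*(-1)) + (16 - 1*(-3)))) + (-177/(-677) - 956/750) = (-86 + (18*4 + (16 + 3))) + (-177*(-1/677) - 956*1/750) = (-86 + (72 + 19)) + (177/677 - 478/375) = (-86 + 91) - 257231/253875 = 5 - 257231/253875 = 1012144/253875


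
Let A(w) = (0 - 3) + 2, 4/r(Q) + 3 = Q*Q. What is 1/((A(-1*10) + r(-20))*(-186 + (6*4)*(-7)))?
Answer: 397/139122 ≈ 0.0028536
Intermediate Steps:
r(Q) = 4/(-3 + Q²) (r(Q) = 4/(-3 + Q*Q) = 4/(-3 + Q²))
A(w) = -1 (A(w) = -3 + 2 = -1)
1/((A(-1*10) + r(-20))*(-186 + (6*4)*(-7))) = 1/((-1 + 4/(-3 + (-20)²))*(-186 + (6*4)*(-7))) = 1/((-1 + 4/(-3 + 400))*(-186 + 24*(-7))) = 1/((-1 + 4/397)*(-186 - 168)) = 1/((-1 + 4*(1/397))*(-354)) = 1/((-1 + 4/397)*(-354)) = 1/(-393/397*(-354)) = 1/(139122/397) = 397/139122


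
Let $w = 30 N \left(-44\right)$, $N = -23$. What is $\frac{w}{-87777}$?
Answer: $- \frac{10120}{29259} \approx -0.34588$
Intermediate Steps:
$w = 30360$ ($w = 30 \left(-23\right) \left(-44\right) = \left(-690\right) \left(-44\right) = 30360$)
$\frac{w}{-87777} = \frac{30360}{-87777} = 30360 \left(- \frac{1}{87777}\right) = - \frac{10120}{29259}$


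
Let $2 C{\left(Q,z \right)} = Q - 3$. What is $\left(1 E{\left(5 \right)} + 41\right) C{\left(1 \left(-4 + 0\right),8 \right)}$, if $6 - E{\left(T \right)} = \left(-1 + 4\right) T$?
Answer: $-112$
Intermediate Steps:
$C{\left(Q,z \right)} = - \frac{3}{2} + \frac{Q}{2}$ ($C{\left(Q,z \right)} = \frac{Q - 3}{2} = \frac{-3 + Q}{2} = - \frac{3}{2} + \frac{Q}{2}$)
$E{\left(T \right)} = 6 - 3 T$ ($E{\left(T \right)} = 6 - \left(-1 + 4\right) T = 6 - 3 T$)
$\left(1 E{\left(5 \right)} + 41\right) C{\left(1 \left(-4 + 0\right),8 \right)} = \left(1 \left(6 - 15\right) + 41\right) \left(- \frac{3}{2} + \frac{1 \left(-4 + 0\right)}{2}\right) = \left(1 \left(6 - 15\right) + 41\right) \left(- \frac{3}{2} + \frac{1 \left(-4\right)}{2}\right) = \left(1 \left(-9\right) + 41\right) \left(- \frac{3}{2} + \frac{1}{2} \left(-4\right)\right) = \left(-9 + 41\right) \left(- \frac{3}{2} - 2\right) = 32 \left(- \frac{7}{2}\right) = -112$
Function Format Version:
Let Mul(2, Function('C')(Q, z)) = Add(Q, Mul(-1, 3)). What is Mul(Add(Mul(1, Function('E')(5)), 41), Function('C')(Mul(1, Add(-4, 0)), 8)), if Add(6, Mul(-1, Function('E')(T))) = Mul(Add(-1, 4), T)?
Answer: -112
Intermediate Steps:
Function('C')(Q, z) = Add(Rational(-3, 2), Mul(Rational(1, 2), Q)) (Function('C')(Q, z) = Mul(Rational(1, 2), Add(Q, Mul(-1, 3))) = Mul(Rational(1, 2), Add(Q, -3)) = Mul(Rational(1, 2), Add(-3, Q)) = Add(Rational(-3, 2), Mul(Rational(1, 2), Q)))
Function('E')(T) = Add(6, Mul(-3, T)) (Function('E')(T) = Add(6, Mul(-1, Mul(Add(-1, 4), T))) = Add(6, Mul(-1, Mul(3, T))) = Add(6, Mul(-3, T)))
Mul(Add(Mul(1, Function('E')(5)), 41), Function('C')(Mul(1, Add(-4, 0)), 8)) = Mul(Add(Mul(1, Add(6, Mul(-3, 5))), 41), Add(Rational(-3, 2), Mul(Rational(1, 2), Mul(1, Add(-4, 0))))) = Mul(Add(Mul(1, Add(6, -15)), 41), Add(Rational(-3, 2), Mul(Rational(1, 2), Mul(1, -4)))) = Mul(Add(Mul(1, -9), 41), Add(Rational(-3, 2), Mul(Rational(1, 2), -4))) = Mul(Add(-9, 41), Add(Rational(-3, 2), -2)) = Mul(32, Rational(-7, 2)) = -112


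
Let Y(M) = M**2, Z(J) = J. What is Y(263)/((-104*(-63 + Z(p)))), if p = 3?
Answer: 69169/6240 ≈ 11.085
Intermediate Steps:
Y(263)/((-104*(-63 + Z(p)))) = 263**2/((-104*(-63 + 3))) = 69169/((-104*(-60))) = 69169/6240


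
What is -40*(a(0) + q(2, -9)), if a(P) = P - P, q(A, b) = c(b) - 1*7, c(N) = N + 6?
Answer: 400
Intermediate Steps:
c(N) = 6 + N
q(A, b) = -1 + b (q(A, b) = (6 + b) - 1*7 = (6 + b) - 7 = -1 + b)
a(P) = 0
-40*(a(0) + q(2, -9)) = -40*(0 + (-1 - 9)) = -40*(0 - 10) = -40*(-10) = 400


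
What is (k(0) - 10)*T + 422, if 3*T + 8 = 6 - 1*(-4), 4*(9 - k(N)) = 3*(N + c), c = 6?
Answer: 1255/3 ≈ 418.33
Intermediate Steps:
k(N) = 9/2 - 3*N/4 (k(N) = 9 - 3*(N + 6)/4 = 9 - 3*(6 + N)/4 = 9 - (18 + 3*N)/4 = 9 + (-9/2 - 3*N/4) = 9/2 - 3*N/4)
T = ⅔ (T = -8/3 + (6 - 1*(-4))/3 = -8/3 + (6 + 4)/3 = -8/3 + (⅓)*10 = -8/3 + 10/3 = ⅔ ≈ 0.66667)
(k(0) - 10)*T + 422 = ((9/2 - ¾*0) - 10)*(⅔) + 422 = ((9/2 + 0) - 10)*(⅔) + 422 = (9/2 - 10)*(⅔) + 422 = -11/2*⅔ + 422 = -11/3 + 422 = 1255/3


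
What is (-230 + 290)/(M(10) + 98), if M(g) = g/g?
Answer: 20/33 ≈ 0.60606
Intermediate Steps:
M(g) = 1
(-230 + 290)/(M(10) + 98) = (-230 + 290)/(1 + 98) = 60/99 = 60*(1/99) = 20/33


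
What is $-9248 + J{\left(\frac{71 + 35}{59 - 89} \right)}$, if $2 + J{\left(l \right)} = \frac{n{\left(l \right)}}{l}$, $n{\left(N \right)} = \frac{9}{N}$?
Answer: $- \frac{25981225}{2809} \approx -9249.3$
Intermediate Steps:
$J{\left(l \right)} = -2 + \frac{9}{l^{2}}$ ($J{\left(l \right)} = -2 + \frac{9 \frac{1}{l}}{l} = -2 + \frac{9}{l^{2}}$)
$-9248 + J{\left(\frac{71 + 35}{59 - 89} \right)} = -9248 - \left(2 - \frac{9}{\frac{1}{\left(59 - 89\right)^{2}} \left(71 + 35\right)^{2}}\right) = -9248 - \left(2 - \frac{9}{\frac{2809}{225}}\right) = -9248 + \left(-2 + 9 \cdot \frac{225}{2809}\right) = -9248 + \left(-2 + \frac{2025}{2809}\right) = -9248 - \frac{3593}{2809} = - \frac{25981225}{2809}$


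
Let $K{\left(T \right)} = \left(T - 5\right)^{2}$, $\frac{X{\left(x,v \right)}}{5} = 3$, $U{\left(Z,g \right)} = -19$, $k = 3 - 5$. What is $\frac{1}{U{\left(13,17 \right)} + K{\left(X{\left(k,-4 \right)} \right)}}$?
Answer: $\frac{1}{81} \approx 0.012346$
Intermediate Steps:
$k = -2$
$X{\left(x,v \right)} = 15$ ($X{\left(x,v \right)} = 5 \cdot 3 = 15$)
$K{\left(T \right)} = \left(-5 + T\right)^{2}$
$\frac{1}{U{\left(13,17 \right)} + K{\left(X{\left(k,-4 \right)} \right)}} = \frac{1}{-19 + \left(-5 + 15\right)^{2}} = \frac{1}{-19 + 10^{2}} = \frac{1}{-19 + 100} = \frac{1}{81}$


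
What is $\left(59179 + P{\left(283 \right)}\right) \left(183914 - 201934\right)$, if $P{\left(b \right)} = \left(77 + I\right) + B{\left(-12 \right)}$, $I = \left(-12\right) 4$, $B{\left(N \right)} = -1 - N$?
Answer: $-1067126380$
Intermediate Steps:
$I = -48$
$P{\left(b \right)} = 40$ ($P{\left(b \right)} = \left(77 - 48\right) - -11 = 29 + \left(-1 + 12\right) = 29 + 11 = 40$)
$\left(59179 + P{\left(283 \right)}\right) \left(183914 - 201934\right) = \left(59179 + 40\right) \left(183914 - 201934\right) = 59219 \left(-18020\right) = -1067126380$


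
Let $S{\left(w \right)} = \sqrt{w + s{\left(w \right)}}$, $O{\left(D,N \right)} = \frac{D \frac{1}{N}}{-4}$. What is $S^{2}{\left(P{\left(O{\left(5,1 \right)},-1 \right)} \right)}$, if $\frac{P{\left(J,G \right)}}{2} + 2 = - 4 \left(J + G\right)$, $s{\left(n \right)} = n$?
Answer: $28$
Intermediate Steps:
$O{\left(D,N \right)} = - \frac{D}{4 N}$ ($O{\left(D,N \right)} = \frac{D}{N} \left(- \frac{1}{4}\right) = - \frac{D}{4 N}$)
$P{\left(J,G \right)} = -4 - 8 G - 8 J$ ($P{\left(J,G \right)} = -4 + 2 \left(- 4 \left(J + G\right)\right) = -4 + 2 \left(- 4 \left(G + J\right)\right) = -4 + 2 \left(- 4 G - 4 J\right) = -4 - \left(8 G + 8 J\right) = -4 - 8 G - 8 J$)
$S{\left(w \right)} = \sqrt{2} \sqrt{w}$ ($S{\left(w \right)} = \sqrt{w + w} = \sqrt{2 w} = \sqrt{2} \sqrt{w}$)
$S^{2}{\left(P{\left(O{\left(5,1 \right)},-1 \right)} \right)} = \left(\sqrt{2} \sqrt{-4 - -8 - 8 \left(\left(- \frac{1}{4}\right) 5 \cdot 1^{-1}\right)}\right)^{2} = \left(\sqrt{2} \sqrt{-4 + 8 - 8 \left(\left(- \frac{1}{4}\right) 5 \cdot 1\right)}\right)^{2} = \left(\sqrt{2} \sqrt{-4 + 8 - -10}\right)^{2} = \left(\sqrt{2} \sqrt{-4 + 8 + 10}\right)^{2} = \left(\sqrt{2} \sqrt{14}\right)^{2} = \left(2 \sqrt{7}\right)^{2} = 28$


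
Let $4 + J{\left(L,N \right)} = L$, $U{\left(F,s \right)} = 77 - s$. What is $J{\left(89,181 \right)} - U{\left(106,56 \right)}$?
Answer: $64$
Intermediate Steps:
$J{\left(L,N \right)} = -4 + L$
$J{\left(89,181 \right)} - U{\left(106,56 \right)} = \left(-4 + 89\right) - \left(77 - 56\right) = 85 - \left(77 - 56\right) = 85 - 21 = 64$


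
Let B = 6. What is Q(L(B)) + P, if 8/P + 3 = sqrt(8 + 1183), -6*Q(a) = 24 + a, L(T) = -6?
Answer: -587/197 + 4*sqrt(1191)/591 ≈ -2.7461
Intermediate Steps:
Q(a) = -4 - a/6 (Q(a) = -(24 + a)/6 = -4 - a/6)
P = 8/(-3 + sqrt(1191)) (P = 8/(-3 + sqrt(8 + 1183)) = 8/(-3 + sqrt(1191)) ≈ 0.25388)
Q(L(B)) + P = (-4 - 1/6*(-6)) + (4/197 + 4*sqrt(1191)/591) = (-4 + 1) + (4/197 + 4*sqrt(1191)/591) = -3 + (4/197 + 4*sqrt(1191)/591) = -587/197 + 4*sqrt(1191)/591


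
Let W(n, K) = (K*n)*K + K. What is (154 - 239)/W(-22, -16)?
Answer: 85/5648 ≈ 0.015050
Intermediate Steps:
W(n, K) = K + n*K² (W(n, K) = n*K² + K = K + n*K²)
(154 - 239)/W(-22, -16) = (154 - 239)/((-16*(1 - 16*(-22)))) = -85/(-16*(1 + 352)) = -85/(-16*353) = -85/(-5648) = -1/5648*(-85) = 85/5648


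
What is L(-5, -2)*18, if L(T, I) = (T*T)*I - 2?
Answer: -936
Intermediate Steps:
L(T, I) = -2 + I*T² (L(T, I) = T²*I - 2 = I*T² - 2 = -2 + I*T²)
L(-5, -2)*18 = (-2 - 2*(-5)²)*18 = (-2 - 2*25)*18 = (-2 - 50)*18 = -52*18 = -936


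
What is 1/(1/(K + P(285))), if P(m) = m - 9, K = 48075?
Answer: 48351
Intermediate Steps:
P(m) = -9 + m
1/(1/(K + P(285))) = 1/(1/(48075 + (-9 + 285))) = 1/(1/(48075 + 276)) = 1/(1/48351) = 48351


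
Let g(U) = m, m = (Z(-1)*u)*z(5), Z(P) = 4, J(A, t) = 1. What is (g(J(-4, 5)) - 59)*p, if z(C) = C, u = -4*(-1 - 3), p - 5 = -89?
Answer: -21924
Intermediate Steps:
p = -84 (p = 5 - 89 = -84)
u = 16 (u = -4*(-4) = 16)
m = 320 (m = (4*16)*5 = 64*5 = 320)
g(U) = 320
(g(J(-4, 5)) - 59)*p = (320 - 59)*(-84) = 261*(-84) = -21924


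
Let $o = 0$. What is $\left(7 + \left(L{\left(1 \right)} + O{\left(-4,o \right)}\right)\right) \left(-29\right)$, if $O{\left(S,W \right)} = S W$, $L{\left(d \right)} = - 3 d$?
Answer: $-116$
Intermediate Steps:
$\left(7 + \left(L{\left(1 \right)} + O{\left(-4,o \right)}\right)\right) \left(-29\right) = \left(7 - 3\right) \left(-29\right) = 4 \left(-29\right) = -116$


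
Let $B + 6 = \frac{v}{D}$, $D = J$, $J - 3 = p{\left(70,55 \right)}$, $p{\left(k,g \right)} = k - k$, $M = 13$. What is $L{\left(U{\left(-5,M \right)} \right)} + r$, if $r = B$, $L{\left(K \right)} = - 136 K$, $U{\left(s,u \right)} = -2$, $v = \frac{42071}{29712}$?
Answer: $\frac{23752247}{89136} \approx 266.47$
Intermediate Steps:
$v = \frac{42071}{29712}$ ($v = 42071 \cdot \frac{1}{29712} = \frac{42071}{29712} \approx 1.416$)
$p{\left(k,g \right)} = 0$
$J = 3$ ($J = 3 + 0 = 3$)
$D = 3$
$B = - \frac{492745}{89136}$ ($B = -6 + \frac{42071}{29712 \cdot 3} = -6 + \frac{42071}{29712} \cdot \frac{1}{3} = -6 + \frac{42071}{89136} = - \frac{492745}{89136} \approx -5.528$)
$r = - \frac{492745}{89136} \approx -5.528$
$L{\left(U{\left(-5,M \right)} \right)} + r = \left(-136\right) \left(-2\right) - \frac{492745}{89136} = 272 - \frac{492745}{89136} = \frac{23752247}{89136}$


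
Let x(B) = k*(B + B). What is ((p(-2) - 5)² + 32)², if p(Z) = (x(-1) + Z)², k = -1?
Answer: 3249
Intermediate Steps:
x(B) = -2*B (x(B) = -(B + B) = -2*B)
p(Z) = (2 + Z)² (p(Z) = (-2*(-1) + Z)² = (2 + Z)²)
((p(-2) - 5)² + 32)² = (((2 - 2)² - 5)² + 32)² = ((0² - 5)² + 32)² = ((0 - 5)² + 32)² = ((-5)² + 32)² = (25 + 32)² = 57² = 3249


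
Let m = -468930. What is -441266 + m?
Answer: -910196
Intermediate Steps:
-441266 + m = -441266 - 468930 = -910196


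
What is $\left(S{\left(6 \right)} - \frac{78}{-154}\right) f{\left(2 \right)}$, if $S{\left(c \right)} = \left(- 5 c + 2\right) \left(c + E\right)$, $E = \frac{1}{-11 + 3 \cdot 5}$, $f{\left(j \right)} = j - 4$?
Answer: $\frac{26872}{77} \approx 348.99$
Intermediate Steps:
$f{\left(j \right)} = -4 + j$
$E = \frac{1}{4}$ ($E = \frac{1}{-11 + 15} = \frac{1}{4} \approx 0.25$)
$S{\left(c \right)} = \left(2 - 5 c\right) \left(\frac{1}{4} + c\right)$ ($S{\left(c \right)} = \left(- 5 c + 2\right) \left(c + \frac{1}{4}\right) = \left(2 - 5 c\right) \left(\frac{1}{4} + c\right)$)
$\left(S{\left(6 \right)} - \frac{78}{-154}\right) f{\left(2 \right)} = \left(\left(\frac{1}{2} - 5 \cdot 6^{2} + \frac{3}{4} \cdot 6\right) - \frac{78}{-154}\right) \left(-4 + 2\right) = \left(\left(\frac{1}{2} - 180 + \frac{9}{2}\right) - - \frac{39}{77}\right) \left(-2\right) = \left(\left(\frac{1}{2} - 180 + \frac{9}{2}\right) + \frac{39}{77}\right) \left(-2\right) = \left(-175 + \frac{39}{77}\right) \left(-2\right) = \left(- \frac{13436}{77}\right) \left(-2\right) = \frac{26872}{77}$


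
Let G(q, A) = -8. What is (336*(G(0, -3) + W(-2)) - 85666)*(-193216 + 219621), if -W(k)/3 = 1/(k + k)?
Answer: -2326333310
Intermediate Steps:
W(k) = -3/(2*k) (W(k) = -3/(k + k) = -3*1/(2*k) = -3/(2*k))
(336*(G(0, -3) + W(-2)) - 85666)*(-193216 + 219621) = (336*(-8 - 3/2/(-2)) - 85666)*(-193216 + 219621) = (336*(-8 - 3/2*(-1/2)) - 85666)*26405 = (336*(-8 + 3/4) - 85666)*26405 = (336*(-29/4) - 85666)*26405 = (-2436 - 85666)*26405 = -88102*26405 = -2326333310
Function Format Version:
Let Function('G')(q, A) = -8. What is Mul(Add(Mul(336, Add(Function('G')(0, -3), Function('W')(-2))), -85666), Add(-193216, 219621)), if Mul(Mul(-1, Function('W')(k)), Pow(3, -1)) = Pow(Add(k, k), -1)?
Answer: -2326333310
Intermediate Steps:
Function('W')(k) = Mul(Rational(-3, 2), Pow(k, -1)) (Function('W')(k) = Mul(-3, Pow(Add(k, k), -1)) = Mul(-3, Pow(Mul(2, k), -1)) = Mul(-3, Mul(Rational(1, 2), Pow(k, -1))) = Mul(Rational(-3, 2), Pow(k, -1)))
Mul(Add(Mul(336, Add(Function('G')(0, -3), Function('W')(-2))), -85666), Add(-193216, 219621)) = Mul(Add(Mul(336, Add(-8, Mul(Rational(-3, 2), Pow(-2, -1)))), -85666), Add(-193216, 219621)) = Mul(Add(Mul(336, Add(-8, Mul(Rational(-3, 2), Rational(-1, 2)))), -85666), 26405) = Mul(Add(Mul(336, Add(-8, Rational(3, 4))), -85666), 26405) = Mul(Add(Mul(336, Rational(-29, 4)), -85666), 26405) = Mul(Add(-2436, -85666), 26405) = Mul(-88102, 26405) = -2326333310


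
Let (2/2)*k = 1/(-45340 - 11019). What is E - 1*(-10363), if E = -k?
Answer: 584048318/56359 ≈ 10363.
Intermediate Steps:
k = -1/56359 (k = 1/(-45340 - 11019) = 1/(-56359) = -1/56359 ≈ -1.7743e-5)
E = 1/56359 (E = -1*(-1/56359) = 1/56359 ≈ 1.7743e-5)
E - 1*(-10363) = 1/56359 - 1*(-10363) = 1/56359 + 10363 = 584048318/56359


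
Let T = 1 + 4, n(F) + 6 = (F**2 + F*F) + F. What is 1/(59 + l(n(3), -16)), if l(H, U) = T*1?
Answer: 1/64 ≈ 0.015625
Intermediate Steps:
n(F) = -6 + F + 2*F**2 (n(F) = -6 + ((F**2 + F*F) + F) = -6 + ((F**2 + F**2) + F) = -6 + (2*F**2 + F) = -6 + (F + 2*F**2) = -6 + F + 2*F**2)
T = 5
l(H, U) = 5 (l(H, U) = 5*1 = 5)
1/(59 + l(n(3), -16)) = 1/(59 + 5) = 1/64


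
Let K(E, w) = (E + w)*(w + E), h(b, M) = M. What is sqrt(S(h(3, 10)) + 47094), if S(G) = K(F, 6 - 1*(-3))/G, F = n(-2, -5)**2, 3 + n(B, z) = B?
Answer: 4*sqrt(73765)/5 ≈ 217.28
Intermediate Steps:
n(B, z) = -3 + B
F = 25 (F = (-3 - 2)**2 = (-5)**2 = 25)
K(E, w) = (E + w)**2 (K(E, w) = (E + w)*(E + w) = (E + w)**2)
S(G) = 1156/G (S(G) = (25 + (6 - 1*(-3)))**2/G = (25 + (6 + 3))**2/G = (25 + 9)**2/G = 34**2/G = 1156/G)
sqrt(S(h(3, 10)) + 47094) = sqrt(1156/10 + 47094) = sqrt(1156*(1/10) + 47094) = sqrt(578/5 + 47094) = sqrt(236048/5) = 4*sqrt(73765)/5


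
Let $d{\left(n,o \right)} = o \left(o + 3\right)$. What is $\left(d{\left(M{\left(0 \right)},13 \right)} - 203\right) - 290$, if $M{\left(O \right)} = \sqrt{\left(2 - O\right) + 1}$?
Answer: $-285$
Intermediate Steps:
$M{\left(O \right)} = \sqrt{3 - O}$
$d{\left(n,o \right)} = o \left(3 + o\right)$
$\left(d{\left(M{\left(0 \right)},13 \right)} - 203\right) - 290 = \left(13 \left(3 + 13\right) - 203\right) - 290 = \left(13 \cdot 16 - 203\right) - 290 = \left(208 - 203\right) - 290 = 5 - 290 = -285$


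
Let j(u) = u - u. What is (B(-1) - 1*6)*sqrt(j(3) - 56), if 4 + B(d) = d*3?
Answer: -26*I*sqrt(14) ≈ -97.283*I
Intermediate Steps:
j(u) = 0
B(d) = -4 + 3*d (B(d) = -4 + d*3 = -4 + 3*d)
(B(-1) - 1*6)*sqrt(j(3) - 56) = ((-4 + 3*(-1)) - 1*6)*sqrt(0 - 56) = ((-4 - 3) - 6)*sqrt(-56) = (-7 - 6)*(2*I*sqrt(14)) = -26*I*sqrt(14)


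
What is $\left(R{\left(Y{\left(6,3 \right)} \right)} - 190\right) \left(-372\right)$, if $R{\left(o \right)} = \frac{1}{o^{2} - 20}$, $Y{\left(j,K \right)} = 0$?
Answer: $\frac{353493}{5} \approx 70699.0$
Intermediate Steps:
$R{\left(o \right)} = \frac{1}{-20 + o^{2}}$
$\left(R{\left(Y{\left(6,3 \right)} \right)} - 190\right) \left(-372\right) = \left(\frac{1}{-20 + 0^{2}} - 190\right) \left(-372\right) = \left(\frac{1}{-20 + 0} - 190\right) \left(-372\right) = \left(\frac{1}{-20} - 190\right) \left(-372\right) = \left(- \frac{1}{20} - 190\right) \left(-372\right) = \left(- \frac{3801}{20}\right) \left(-372\right) = \frac{353493}{5}$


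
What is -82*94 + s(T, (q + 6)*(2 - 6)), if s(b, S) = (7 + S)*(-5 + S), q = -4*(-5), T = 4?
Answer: 2865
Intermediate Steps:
q = 20
s(b, S) = (-5 + S)*(7 + S)
-82*94 + s(T, (q + 6)*(2 - 6)) = -82*94 + (-35 + ((20 + 6)*(2 - 6))**2 + 2*((20 + 6)*(2 - 6))) = -7708 + (-35 + (26*(-4))**2 + 2*(26*(-4))) = -7708 + (-35 + (-104)**2 + 2*(-104)) = -7708 + (-35 + 10816 - 208) = -7708 + 10573 = 2865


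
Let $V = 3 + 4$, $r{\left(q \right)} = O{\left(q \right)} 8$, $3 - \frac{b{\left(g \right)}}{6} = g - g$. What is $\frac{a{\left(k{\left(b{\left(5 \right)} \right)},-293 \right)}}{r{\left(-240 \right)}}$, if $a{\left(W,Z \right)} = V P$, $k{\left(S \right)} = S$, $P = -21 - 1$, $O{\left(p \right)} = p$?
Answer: $\frac{77}{960} \approx 0.080208$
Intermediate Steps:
$b{\left(g \right)} = 18$ ($b{\left(g \right)} = 18 - 6 \left(g - g\right) = 18 - 0 = 18 + 0 = 18$)
$r{\left(q \right)} = 8 q$ ($r{\left(q \right)} = q 8 = 8 q$)
$V = 7$
$P = -22$
$a{\left(W,Z \right)} = -154$ ($a{\left(W,Z \right)} = 7 \left(-22\right) = -154$)
$\frac{a{\left(k{\left(b{\left(5 \right)} \right)},-293 \right)}}{r{\left(-240 \right)}} = - \frac{154}{8 \left(-240\right)} = - \frac{154}{-1920} = \left(-154\right) \left(- \frac{1}{1920}\right) = \frac{77}{960}$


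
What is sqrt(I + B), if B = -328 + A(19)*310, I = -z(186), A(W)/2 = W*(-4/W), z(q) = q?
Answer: I*sqrt(2994) ≈ 54.717*I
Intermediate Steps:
A(W) = -8 (A(W) = 2*(W*(-4/W)) = 2*(-4) = -8)
I = -186 (I = -1*186 = -186)
B = -2808 (B = -328 - 8*310 = -328 - 2480 = -2808)
sqrt(I + B) = sqrt(-186 - 2808) = sqrt(-2994) = I*sqrt(2994)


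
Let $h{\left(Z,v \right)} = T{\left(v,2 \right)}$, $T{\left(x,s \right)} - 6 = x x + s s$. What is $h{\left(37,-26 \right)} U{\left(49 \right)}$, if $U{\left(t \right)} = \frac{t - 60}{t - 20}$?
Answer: $- \frac{7546}{29} \approx -260.21$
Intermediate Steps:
$U{\left(t \right)} = \frac{-60 + t}{-20 + t}$
$T{\left(x,s \right)} = 6 + s^{2} + x^{2}$ ($T{\left(x,s \right)} = 6 + \left(x x + s s\right) = 6 + \left(x^{2} + s^{2}\right) = 6 + \left(s^{2} + x^{2}\right) = 6 + s^{2} + x^{2}$)
$h{\left(Z,v \right)} = 10 + v^{2}$ ($h{\left(Z,v \right)} = 6 + 2^{2} + v^{2} = 6 + 4 + v^{2} = 10 + v^{2}$)
$h{\left(37,-26 \right)} U{\left(49 \right)} = \left(10 + \left(-26\right)^{2}\right) \frac{-60 + 49}{-20 + 49} = \left(10 + 676\right) \frac{1}{29} \left(-11\right) = 686 \cdot \frac{1}{29} \left(-11\right) = 686 \left(- \frac{11}{29}\right) = - \frac{7546}{29}$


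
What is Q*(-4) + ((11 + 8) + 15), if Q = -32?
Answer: 162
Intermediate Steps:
Q*(-4) + ((11 + 8) + 15) = -32*(-4) + ((11 + 8) + 15) = 128 + (19 + 15) = 128 + 34 = 162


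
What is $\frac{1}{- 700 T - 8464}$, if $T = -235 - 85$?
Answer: $\frac{1}{215536} \approx 4.6396 \cdot 10^{-6}$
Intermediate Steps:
$T = -320$ ($T = -235 - 85 = -320$)
$\frac{1}{- 700 T - 8464} = \frac{1}{\left(-700\right) \left(-320\right) - 8464} = \frac{1}{224000 - 8464} = \frac{1}{215536}$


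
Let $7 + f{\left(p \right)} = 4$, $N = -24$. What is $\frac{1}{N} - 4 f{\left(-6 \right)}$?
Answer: $\frac{287}{24} \approx 11.958$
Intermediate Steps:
$f{\left(p \right)} = -3$ ($f{\left(p \right)} = -7 + 4 = -3$)
$\frac{1}{N} - 4 f{\left(-6 \right)} = \frac{1}{-24} - -12 = - \frac{1}{24} + 12 = \frac{287}{24}$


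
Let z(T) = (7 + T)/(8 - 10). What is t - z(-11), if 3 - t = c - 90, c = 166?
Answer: -75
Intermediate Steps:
z(T) = -7/2 - T/2 (z(T) = (7 + T)/(-2) = (7 + T)*(-½) = -7/2 - T/2)
t = -73 (t = 3 - (166 - 90) = 3 - 1*76 = 3 - 76 = -73)
t - z(-11) = -73 - (-7/2 - ½*(-11)) = -73 - (-7/2 + 11/2) = -73 - 1*2 = -73 - 2 = -75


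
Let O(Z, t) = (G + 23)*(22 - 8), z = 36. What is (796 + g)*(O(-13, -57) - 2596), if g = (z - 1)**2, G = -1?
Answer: -4624048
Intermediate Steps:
O(Z, t) = 308 (O(Z, t) = (-1 + 23)*(22 - 8) = 22*14 = 308)
g = 1225 (g = (36 - 1)**2 = 35**2 = 1225)
(796 + g)*(O(-13, -57) - 2596) = (796 + 1225)*(308 - 2596) = 2021*(-2288) = -4624048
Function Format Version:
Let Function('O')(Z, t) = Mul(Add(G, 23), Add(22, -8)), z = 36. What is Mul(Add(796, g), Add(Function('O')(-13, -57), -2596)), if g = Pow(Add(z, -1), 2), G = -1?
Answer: -4624048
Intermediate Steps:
Function('O')(Z, t) = 308 (Function('O')(Z, t) = Mul(Add(-1, 23), Add(22, -8)) = Mul(22, 14) = 308)
g = 1225 (g = Pow(Add(36, -1), 2) = Pow(35, 2) = 1225)
Mul(Add(796, g), Add(Function('O')(-13, -57), -2596)) = Mul(Add(796, 1225), Add(308, -2596)) = Mul(2021, -2288) = -4624048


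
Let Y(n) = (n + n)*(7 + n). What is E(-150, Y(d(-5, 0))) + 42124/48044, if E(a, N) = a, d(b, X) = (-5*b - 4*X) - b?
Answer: -1791119/12011 ≈ -149.12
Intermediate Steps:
d(b, X) = -6*b - 4*X
Y(n) = 2*n*(7 + n) (Y(n) = (2*n)*(7 + n) = 2*n*(7 + n))
E(-150, Y(d(-5, 0))) + 42124/48044 = -150 + 42124/48044 = -150 + 42124*(1/48044) = -150 + 10531/12011 = -1791119/12011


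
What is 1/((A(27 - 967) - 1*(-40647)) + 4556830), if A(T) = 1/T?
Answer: 940/4321628379 ≈ 2.1751e-7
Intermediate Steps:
1/((A(27 - 967) - 1*(-40647)) + 4556830) = 1/((1/(27 - 967) - 1*(-40647)) + 4556830) = 1/((1/(-940) + 40647) + 4556830) = 1/((-1/940 + 40647) + 4556830) = 1/(38208179/940 + 4556830) = 1/(4321628379/940) = 940/4321628379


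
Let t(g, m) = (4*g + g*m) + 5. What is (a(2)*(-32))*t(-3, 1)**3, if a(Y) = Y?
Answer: 64000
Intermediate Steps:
t(g, m) = 5 + 4*g + g*m
(a(2)*(-32))*t(-3, 1)**3 = (2*(-32))*(5 + 4*(-3) - 3*1)**3 = -64*(5 - 12 - 3)**3 = -64*(-10)**3 = -64*(-1000) = 64000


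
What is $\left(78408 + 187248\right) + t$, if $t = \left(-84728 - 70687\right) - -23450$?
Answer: $133691$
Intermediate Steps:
$t = -131965$ ($t = -155415 + 23450 = -131965$)
$\left(78408 + 187248\right) + t = \left(78408 + 187248\right) - 131965 = 265656 - 131965 = 133691$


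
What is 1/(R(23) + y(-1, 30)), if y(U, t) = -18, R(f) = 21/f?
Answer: -23/393 ≈ -0.058524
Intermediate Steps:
1/(R(23) + y(-1, 30)) = 1/(21/23 - 18) = 1/(-393/23) = -23/393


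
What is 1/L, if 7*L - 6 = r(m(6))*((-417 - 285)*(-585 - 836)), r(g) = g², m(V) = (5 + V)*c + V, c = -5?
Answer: 7/2395098348 ≈ 2.9226e-9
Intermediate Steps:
m(V) = -25 - 4*V (m(V) = (5 + V)*(-5) + V = (-25 - 5*V) + V = -25 - 4*V)
L = 2395098348/7 (L = 6/7 + ((-25 - 4*6)²*((-417 - 285)*(-585 - 836)))/7 = 6/7 + ((-25 - 24)²*(-702*(-1421)))/7 = 6/7 + ((-49)²*997542)/7 = 6/7 + (2401*997542)/7 = 6/7 + (⅐)*2395098342 = 6/7 + 342156906 = 2395098348/7 ≈ 3.4216e+8)
1/L = 1/(2395098348/7) = 7/2395098348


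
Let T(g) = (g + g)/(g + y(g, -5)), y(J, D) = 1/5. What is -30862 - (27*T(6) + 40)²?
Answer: -37837982/961 ≈ -39374.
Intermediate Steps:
y(J, D) = ⅕
T(g) = 2*g/(⅕ + g) (T(g) = (g + g)/(g + ⅕) = (2*g)/(⅕ + g) = 2*g/(⅕ + g))
-30862 - (27*T(6) + 40)² = -30862 - (27*(10*6/(1 + 5*6)) + 40)² = -30862 - (27*(10*6/(1 + 30)) + 40)² = -30862 - (27*(10*6/31) + 40)² = -30862 - (27*(10*6*(1/31)) + 40)² = -30862 - (27*(60/31) + 40)² = -30862 - (1620/31 + 40)² = -30862 - (2860/31)² = -30862 - 1*8179600/961 = -30862 - 8179600/961 = -37837982/961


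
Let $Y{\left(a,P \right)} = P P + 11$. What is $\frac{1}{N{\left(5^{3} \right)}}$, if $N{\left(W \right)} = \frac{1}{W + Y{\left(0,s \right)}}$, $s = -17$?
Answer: $425$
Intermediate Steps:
$Y{\left(a,P \right)} = 11 + P^{2}$ ($Y{\left(a,P \right)} = P^{2} + 11 = 11 + P^{2}$)
$N{\left(W \right)} = \frac{1}{300 + W}$ ($N{\left(W \right)} = \frac{1}{W + \left(11 + \left(-17\right)^{2}\right)} = \frac{1}{W + \left(11 + 289\right)} = \frac{1}{W + 300} = \frac{1}{300 + W}$)
$\frac{1}{N{\left(5^{3} \right)}} = \frac{1}{\frac{1}{300 + 5^{3}}} = \frac{1}{\frac{1}{300 + 125}} = \frac{1}{\frac{1}{425}} = 425$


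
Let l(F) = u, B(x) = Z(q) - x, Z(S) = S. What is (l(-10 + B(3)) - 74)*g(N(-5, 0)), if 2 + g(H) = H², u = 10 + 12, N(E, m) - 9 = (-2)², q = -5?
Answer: -8684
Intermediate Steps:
N(E, m) = 13 (N(E, m) = 9 + (-2)² = 9 + 4 = 13)
B(x) = -5 - x
u = 22
l(F) = 22
g(H) = -2 + H²
(l(-10 + B(3)) - 74)*g(N(-5, 0)) = (22 - 74)*(-2 + 13²) = -52*(-2 + 169) = -52*167 = -8684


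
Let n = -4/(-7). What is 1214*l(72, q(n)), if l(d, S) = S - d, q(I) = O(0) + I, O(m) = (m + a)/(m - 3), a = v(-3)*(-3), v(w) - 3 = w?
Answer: -607000/7 ≈ -86714.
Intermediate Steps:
v(w) = 3 + w
a = 0 (a = (3 - 3)*(-3) = 0*(-3) = 0)
n = 4/7 (n = -4*(-⅐) = 4/7 ≈ 0.57143)
O(m) = m/(-3 + m) (O(m) = (m + 0)/(m - 3) = m/(-3 + m))
q(I) = I (q(I) = 0/(-3 + 0) + I = 0/(-3) + I = 0*(-⅓) + I = 0 + I = I)
1214*l(72, q(n)) = 1214*(4/7 - 1*72) = 1214*(4/7 - 72) = 1214*(-500/7) = -607000/7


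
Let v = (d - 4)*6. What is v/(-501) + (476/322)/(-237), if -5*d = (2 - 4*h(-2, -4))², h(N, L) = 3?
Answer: 255970/910317 ≈ 0.28119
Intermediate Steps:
d = -20 (d = -(2 - 4*3)²/5 = -(2 - 12)²/5 = -⅕*(-10)² = -⅕*100 = -20)
v = -144 (v = (-20 - 4)*6 = -24*6 = -144)
v/(-501) + (476/322)/(-237) = -144/(-501) + (476/322)/(-237) = -144*(-1/501) + (476*(1/322))*(-1/237) = 48/167 + (34/23)*(-1/237) = 48/167 - 34/5451 = 255970/910317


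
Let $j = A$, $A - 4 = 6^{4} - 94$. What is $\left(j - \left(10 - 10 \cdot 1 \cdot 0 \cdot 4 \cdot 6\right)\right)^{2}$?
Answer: $1430416$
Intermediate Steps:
$A = 1206$ ($A = 4 + \left(6^{4} - 94\right) = 4 + \left(1296 - 94\right) = 4 + 1202 = 1206$)
$j = 1206$
$\left(j - \left(10 - 10 \cdot 1 \cdot 0 \cdot 4 \cdot 6\right)\right)^{2} = \left(1206 - \left(10 - 10 \cdot 1 \cdot 0 \cdot 4 \cdot 6\right)\right)^{2} = \left(1206 - \left(10 - 10 \cdot 0 \cdot 24\right)\right)^{2} = \left(1206 + \left(-10 + 10 \cdot 0\right)\right)^{2} = \left(1206 + \left(-10 + 0\right)\right)^{2} = \left(1206 - 10\right)^{2} = 1196^{2} = 1430416$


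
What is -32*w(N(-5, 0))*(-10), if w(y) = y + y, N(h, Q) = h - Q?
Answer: -3200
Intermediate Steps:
w(y) = 2*y
-32*w(N(-5, 0))*(-10) = -64*(-5 - 1*0)*(-10) = -64*(-5 + 0)*(-10) = -64*(-5)*(-10) = -32*(-10)*(-10) = 320*(-10) = -3200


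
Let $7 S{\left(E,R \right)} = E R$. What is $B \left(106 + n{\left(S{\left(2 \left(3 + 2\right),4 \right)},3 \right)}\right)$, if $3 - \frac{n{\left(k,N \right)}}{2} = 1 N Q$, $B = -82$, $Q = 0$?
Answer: $-9184$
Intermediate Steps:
$S{\left(E,R \right)} = \frac{E R}{7}$
$n{\left(k,N \right)} = 6$ ($n{\left(k,N \right)} = 6 - 2 \cdot 1 N 0 = 6 - 2 N 0 = 6 - 0 = 6 + 0 = 6$)
$B \left(106 + n{\left(S{\left(2 \left(3 + 2\right),4 \right)},3 \right)}\right) = - 82 \left(106 + 6\right) = \left(-82\right) 112 = -9184$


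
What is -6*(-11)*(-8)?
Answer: -528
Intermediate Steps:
-6*(-11)*(-8) = 66*(-8) = -528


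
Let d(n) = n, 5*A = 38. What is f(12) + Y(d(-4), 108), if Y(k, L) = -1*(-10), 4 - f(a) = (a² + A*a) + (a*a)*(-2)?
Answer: 334/5 ≈ 66.800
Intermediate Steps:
A = 38/5 (A = (⅕)*38 = 38/5 ≈ 7.6000)
f(a) = 4 + a² - 38*a/5 (f(a) = 4 - ((a² + 38*a/5) + (a*a)*(-2)) = 4 - ((a² + 38*a/5) + a²*(-2)) = 4 - ((a² + 38*a/5) - 2*a²) = 4 - (-a² + 38*a/5) = 4 + (a² - 38*a/5) = 4 + a² - 38*a/5)
Y(k, L) = 10
f(12) + Y(d(-4), 108) = (4 + 12² - 38/5*12) + 10 = (4 + 144 - 456/5) + 10 = 284/5 + 10 = 334/5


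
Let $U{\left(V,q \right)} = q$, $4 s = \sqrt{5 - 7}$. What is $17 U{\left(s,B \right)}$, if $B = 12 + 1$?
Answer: $221$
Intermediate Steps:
$s = \frac{i \sqrt{2}}{4}$ ($s = \frac{\sqrt{5 - 7}}{4} = \frac{\sqrt{-2}}{4} = \frac{i \sqrt{2}}{4} \approx 0.35355 i$)
$B = 13$
$17 U{\left(s,B \right)} = 17 \cdot 13 = 221$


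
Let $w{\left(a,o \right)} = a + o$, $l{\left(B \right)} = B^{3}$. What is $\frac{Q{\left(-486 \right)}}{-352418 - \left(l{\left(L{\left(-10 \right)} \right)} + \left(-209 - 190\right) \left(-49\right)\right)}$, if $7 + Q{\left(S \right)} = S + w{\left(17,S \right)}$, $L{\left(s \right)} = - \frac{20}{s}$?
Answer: $\frac{962}{371977} \approx 0.0025862$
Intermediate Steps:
$Q{\left(S \right)} = 10 + 2 S$ ($Q{\left(S \right)} = -7 + \left(S + \left(17 + S\right)\right) = -7 + \left(17 + 2 S\right) = 10 + 2 S$)
$\frac{Q{\left(-486 \right)}}{-352418 - \left(l{\left(L{\left(-10 \right)} \right)} + \left(-209 - 190\right) \left(-49\right)\right)} = \frac{10 + 2 \left(-486\right)}{-352418 - \left(\left(- \frac{20}{-10}\right)^{3} + \left(-209 - 190\right) \left(-49\right)\right)} = \frac{10 - 972}{-352418 - \left(\left(\left(-20\right) \left(- \frac{1}{10}\right)\right)^{3} - -19551\right)} = - \frac{962}{-352418 - \left(2^{3} + 19551\right)} = - \frac{962}{-352418 - \left(8 + 19551\right)} = - \frac{962}{-352418 - 19559} = - \frac{962}{-371977} = \left(-962\right) \left(- \frac{1}{371977}\right) = \frac{962}{371977}$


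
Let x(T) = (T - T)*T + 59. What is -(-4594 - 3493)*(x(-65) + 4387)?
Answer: 35954802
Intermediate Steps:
x(T) = 59 (x(T) = 0*T + 59 = 0 + 59 = 59)
-(-4594 - 3493)*(x(-65) + 4387) = -(-4594 - 3493)*(59 + 4387) = -(-8087)*4446 = -1*(-35954802) = 35954802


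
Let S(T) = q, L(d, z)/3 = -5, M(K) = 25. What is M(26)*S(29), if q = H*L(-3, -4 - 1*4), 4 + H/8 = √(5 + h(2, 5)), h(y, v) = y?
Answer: 12000 - 3000*√7 ≈ 4062.7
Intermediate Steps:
L(d, z) = -15 (L(d, z) = 3*(-5) = -15)
H = -32 + 8*√7 (H = -32 + 8*√(5 + 2) = -32 + 8*√7 ≈ -10.834)
q = 480 - 120*√7 (q = (-32 + 8*√7)*(-15) = 480 - 120*√7 ≈ 162.51)
S(T) = 480 - 120*√7
M(26)*S(29) = 25*(480 - 120*√7) = 12000 - 3000*√7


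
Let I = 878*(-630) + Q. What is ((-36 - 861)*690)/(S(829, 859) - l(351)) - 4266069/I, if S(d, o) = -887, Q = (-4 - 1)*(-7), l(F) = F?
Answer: 173807335536/342371995 ≈ 507.66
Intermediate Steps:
Q = 35 (Q = -5*(-7) = 35)
I = -553105 (I = 878*(-630) + 35 = -553140 + 35 = -553105)
((-36 - 861)*690)/(S(829, 859) - l(351)) - 4266069/I = ((-36 - 861)*690)/(-887 - 1*351) - 4266069/(-553105) = (-897*690)/(-887 - 351) - 4266069*(-1/553105) = -618930/(-1238) + 4266069/553105 = -618930*(-1/1238) + 4266069/553105 = 309465/619 + 4266069/553105 = 173807335536/342371995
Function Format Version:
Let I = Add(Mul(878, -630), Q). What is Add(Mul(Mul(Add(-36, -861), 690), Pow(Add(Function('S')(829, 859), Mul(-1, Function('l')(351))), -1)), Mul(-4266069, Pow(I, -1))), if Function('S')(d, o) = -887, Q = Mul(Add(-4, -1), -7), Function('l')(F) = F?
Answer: Rational(173807335536, 342371995) ≈ 507.66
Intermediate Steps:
Q = 35 (Q = Mul(-5, -7) = 35)
I = -553105 (I = Add(Mul(878, -630), 35) = Add(-553140, 35) = -553105)
Add(Mul(Mul(Add(-36, -861), 690), Pow(Add(Function('S')(829, 859), Mul(-1, Function('l')(351))), -1)), Mul(-4266069, Pow(I, -1))) = Add(Mul(Mul(Add(-36, -861), 690), Pow(Add(-887, Mul(-1, 351)), -1)), Mul(-4266069, Pow(-553105, -1))) = Add(Mul(Mul(-897, 690), Pow(Add(-887, -351), -1)), Mul(-4266069, Rational(-1, 553105))) = Add(Mul(-618930, Pow(-1238, -1)), Rational(4266069, 553105)) = Add(Mul(-618930, Rational(-1, 1238)), Rational(4266069, 553105)) = Add(Rational(309465, 619), Rational(4266069, 553105)) = Rational(173807335536, 342371995)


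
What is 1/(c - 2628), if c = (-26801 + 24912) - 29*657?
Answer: -1/23570 ≈ -4.2427e-5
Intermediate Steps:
c = -20942 (c = -1889 - 19053 = -20942)
1/(c - 2628) = 1/(-20942 - 2628) = 1/(-23570) = -1/23570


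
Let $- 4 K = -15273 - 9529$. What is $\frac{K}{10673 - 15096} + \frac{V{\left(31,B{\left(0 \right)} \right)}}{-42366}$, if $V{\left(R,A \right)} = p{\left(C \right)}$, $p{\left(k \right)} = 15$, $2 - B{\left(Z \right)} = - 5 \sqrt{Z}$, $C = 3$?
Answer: $- \frac{43792788}{31230803} \approx -1.4022$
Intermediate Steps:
$B{\left(Z \right)} = 2 + 5 \sqrt{Z}$ ($B{\left(Z \right)} = 2 - - 5 \sqrt{Z} = 2 + 5 \sqrt{Z}$)
$K = \frac{12401}{2}$ ($K = - \frac{-15273 - 9529}{4} = \left(- \frac{1}{4}\right) \left(-24802\right) = \frac{12401}{2} \approx 6200.5$)
$V{\left(R,A \right)} = 15$
$\frac{K}{10673 - 15096} + \frac{V{\left(31,B{\left(0 \right)} \right)}}{-42366} = \frac{12401}{2 \left(10673 - 15096\right)} + \frac{15}{-42366} = \frac{12401}{2 \left(-4423\right)} + 15 \left(- \frac{1}{42366}\right) = \frac{12401}{2} \left(- \frac{1}{4423}\right) - \frac{5}{14122} = - \frac{12401}{8846} - \frac{5}{14122} = - \frac{43792788}{31230803}$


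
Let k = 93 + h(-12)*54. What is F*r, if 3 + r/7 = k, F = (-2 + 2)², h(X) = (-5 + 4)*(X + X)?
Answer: 0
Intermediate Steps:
h(X) = -2*X
F = 0 (F = 0² = 0)
k = 1389 (k = 93 - 2*(-12)*54 = 93 + 24*54 = 93 + 1296 = 1389)
r = 9702 (r = -21 + 7*1389 = -21 + 9723 = 9702)
F*r = 0*9702 = 0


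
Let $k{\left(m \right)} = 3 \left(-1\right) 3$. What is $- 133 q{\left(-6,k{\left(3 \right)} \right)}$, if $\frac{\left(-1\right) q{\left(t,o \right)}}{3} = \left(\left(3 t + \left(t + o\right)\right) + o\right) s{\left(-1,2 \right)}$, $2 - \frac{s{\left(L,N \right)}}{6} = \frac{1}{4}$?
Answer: $-175959$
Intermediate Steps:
$s{\left(L,N \right)} = \frac{21}{2}$ ($s{\left(L,N \right)} = 12 - \frac{6}{4} = 12 - \frac{3}{2} = \frac{21}{2}$)
$k{\left(m \right)} = -9$ ($k{\left(m \right)} = \left(-3\right) 3 = -9$)
$q{\left(t,o \right)} = - 126 t - 63 o$ ($q{\left(t,o \right)} = - 3 \left(\left(3 t + \left(t + o\right)\right) + o\right) \frac{21}{2} = - 3 \left(\left(3 t + \left(o + t\right)\right) + o\right) \frac{21}{2} = - 3 \left(\left(o + 4 t\right) + o\right) \frac{21}{2} = - 3 \left(2 o + 4 t\right) \frac{21}{2} = - 3 \left(21 o + 42 t\right) = - 126 t - 63 o$)
$- 133 q{\left(-6,k{\left(3 \right)} \right)} = - 133 \left(\left(-126\right) \left(-6\right) - -567\right) = - 133 \left(756 + 567\right) = \left(-133\right) 1323 = -175959$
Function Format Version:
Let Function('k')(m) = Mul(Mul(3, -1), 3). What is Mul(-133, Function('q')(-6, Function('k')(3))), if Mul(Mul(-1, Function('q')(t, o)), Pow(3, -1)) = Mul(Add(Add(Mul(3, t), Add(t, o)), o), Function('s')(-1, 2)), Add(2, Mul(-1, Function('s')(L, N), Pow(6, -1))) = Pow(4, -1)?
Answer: -175959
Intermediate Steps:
Function('s')(L, N) = Rational(21, 2) (Function('s')(L, N) = Add(12, Mul(-6, Pow(4, -1))) = Add(12, Mul(-6, Rational(1, 4))) = Add(12, Rational(-3, 2)) = Rational(21, 2))
Function('k')(m) = -9 (Function('k')(m) = Mul(-3, 3) = -9)
Function('q')(t, o) = Add(Mul(-126, t), Mul(-63, o)) (Function('q')(t, o) = Mul(-3, Mul(Add(Add(Mul(3, t), Add(t, o)), o), Rational(21, 2))) = Mul(-3, Mul(Add(Add(Mul(3, t), Add(o, t)), o), Rational(21, 2))) = Mul(-3, Mul(Add(Add(o, Mul(4, t)), o), Rational(21, 2))) = Mul(-3, Mul(Add(Mul(2, o), Mul(4, t)), Rational(21, 2))) = Mul(-3, Add(Mul(21, o), Mul(42, t))) = Add(Mul(-126, t), Mul(-63, o)))
Mul(-133, Function('q')(-6, Function('k')(3))) = Mul(-133, Add(Mul(-126, -6), Mul(-63, -9))) = Mul(-133, Add(756, 567)) = Mul(-133, 1323) = -175959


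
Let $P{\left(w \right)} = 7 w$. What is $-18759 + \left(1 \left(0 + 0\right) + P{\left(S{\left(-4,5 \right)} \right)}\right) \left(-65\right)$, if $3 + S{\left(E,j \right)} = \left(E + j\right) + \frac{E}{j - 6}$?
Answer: $-19669$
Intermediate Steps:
$S{\left(E,j \right)} = -3 + E + j + \frac{E}{-6 + j}$ ($S{\left(E,j \right)} = -3 + \left(\left(E + j\right) + \frac{E}{j - 6}\right) = -3 + \left(\left(E + j\right) + \frac{E}{-6 + j}\right) = -3 + \left(E + j + \frac{E}{-6 + j}\right) = -3 + E + j + \frac{E}{-6 + j}$)
$-18759 + \left(1 \left(0 + 0\right) + P{\left(S{\left(-4,5 \right)} \right)}\right) \left(-65\right) = -18759 + \left(1 \left(0 + 0\right) + 7 \frac{18 + 5^{2} - 45 - -20 - 20}{-6 + 5}\right) \left(-65\right) = -18759 + \left(1 \cdot 0 + 7 \frac{18 + 25 - 45 + 20 - 20}{-1}\right) \left(-65\right) = -18759 + \left(0 + 7 \left(\left(-1\right) \left(-2\right)\right)\right) \left(-65\right) = -18759 + \left(0 + 7 \cdot 2\right) \left(-65\right) = -18759 + \left(0 + 14\right) \left(-65\right) = -18759 + 14 \left(-65\right) = -18759 - 910 = -19669$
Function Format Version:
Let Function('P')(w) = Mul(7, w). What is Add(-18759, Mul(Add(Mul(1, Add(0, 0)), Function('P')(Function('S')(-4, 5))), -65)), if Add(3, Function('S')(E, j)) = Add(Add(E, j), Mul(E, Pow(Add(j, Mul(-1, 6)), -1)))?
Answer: -19669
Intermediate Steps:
Function('S')(E, j) = Add(-3, E, j, Mul(E, Pow(Add(-6, j), -1))) (Function('S')(E, j) = Add(-3, Add(Add(E, j), Mul(E, Pow(Add(j, Mul(-1, 6)), -1)))) = Add(-3, Add(Add(E, j), Mul(E, Pow(Add(j, -6), -1)))) = Add(-3, Add(Add(E, j), Mul(E, Pow(Add(-6, j), -1)))) = Add(-3, Add(E, j, Mul(E, Pow(Add(-6, j), -1)))) = Add(-3, E, j, Mul(E, Pow(Add(-6, j), -1))))
Add(-18759, Mul(Add(Mul(1, Add(0, 0)), Function('P')(Function('S')(-4, 5))), -65)) = Add(-18759, Mul(Add(Mul(1, Add(0, 0)), Mul(7, Mul(Pow(Add(-6, 5), -1), Add(18, Pow(5, 2), Mul(-9, 5), Mul(-5, -4), Mul(-4, 5))))), -65)) = Add(-18759, Mul(Add(Mul(1, 0), Mul(7, Mul(Pow(-1, -1), Add(18, 25, -45, 20, -20)))), -65)) = Add(-18759, Mul(Add(0, Mul(7, Mul(-1, -2))), -65)) = Add(-18759, Mul(Add(0, Mul(7, 2)), -65)) = Add(-18759, Mul(Add(0, 14), -65)) = Add(-18759, Mul(14, -65)) = Add(-18759, -910) = -19669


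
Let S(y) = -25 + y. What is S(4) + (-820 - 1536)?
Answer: -2377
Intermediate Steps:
S(4) + (-820 - 1536) = (-25 + 4) + (-820 - 1536) = -21 - 2356 = -2377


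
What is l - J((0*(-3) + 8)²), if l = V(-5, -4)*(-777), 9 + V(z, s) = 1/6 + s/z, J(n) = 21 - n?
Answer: 62849/10 ≈ 6284.9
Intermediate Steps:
V(z, s) = -53/6 + s/z (V(z, s) = -9 + (1/6 + s/z) = -9 + (1*(⅙) + s/z) = -9 + (⅙ + s/z) = -53/6 + s/z)
l = 62419/10 (l = (-53/6 - 4/(-5))*(-777) = (-53/6 - 4*(-⅕))*(-777) = (-53/6 + ⅘)*(-777) = -241/30*(-777) = 62419/10 ≈ 6241.9)
l - J((0*(-3) + 8)²) = 62419/10 - (21 - (0*(-3) + 8)²) = 62419/10 - (21 - (0 + 8)²) = 62419/10 - (21 - 1*8²) = 62419/10 - (21 - 1*64) = 62419/10 - (21 - 64) = 62419/10 - 1*(-43) = 62419/10 + 43 = 62849/10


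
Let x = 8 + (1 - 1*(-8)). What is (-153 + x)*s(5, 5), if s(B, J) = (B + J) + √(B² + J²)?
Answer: -1360 - 680*√2 ≈ -2321.7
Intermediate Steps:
x = 17 (x = 8 + (1 + 8) = 8 + 9 = 17)
s(B, J) = B + J + √(B² + J²)
(-153 + x)*s(5, 5) = (-153 + 17)*(5 + 5 + √(5² + 5²)) = -136*(5 + 5 + √(25 + 25)) = -136*(5 + 5 + √50) = -136*(5 + 5 + 5*√2) = -136*(10 + 5*√2) = -1360 - 680*√2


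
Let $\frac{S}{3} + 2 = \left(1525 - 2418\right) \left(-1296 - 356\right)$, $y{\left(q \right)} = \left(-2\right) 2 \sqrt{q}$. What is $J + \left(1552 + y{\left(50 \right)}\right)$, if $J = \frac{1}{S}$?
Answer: $\frac{6868689505}{4425702} - 20 \sqrt{2} \approx 1523.7$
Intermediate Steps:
$y{\left(q \right)} = - 4 \sqrt{q}$
$S = 4425702$ ($S = -6 + 3 \left(1525 - 2418\right) \left(-1296 - 356\right) = -6 + 3 \left(\left(-893\right) \left(-1652\right)\right) = -6 + 3 \cdot 1475236 = -6 + 4425708 = 4425702$)
$J = \frac{1}{4425702} \approx 2.2595 \cdot 10^{-7}$
$J + \left(1552 + y{\left(50 \right)}\right) = \frac{1}{4425702} + \left(1552 - 4 \sqrt{50}\right) = \frac{1}{4425702} + \left(1552 - 4 \cdot 5 \sqrt{2}\right) = \frac{1}{4425702} + \left(1552 - 20 \sqrt{2}\right) = \frac{6868689505}{4425702} - 20 \sqrt{2}$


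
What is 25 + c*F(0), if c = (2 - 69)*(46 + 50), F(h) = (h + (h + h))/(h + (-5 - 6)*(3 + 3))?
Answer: 25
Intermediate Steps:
F(h) = 3*h/(-66 + h) (F(h) = (h + 2*h)/(h - 11*6) = (3*h)/(h - 66) = (3*h)/(-66 + h) = 3*h/(-66 + h))
c = -6432 (c = -67*96 = -6432)
25 + c*F(0) = 25 - 19296*0/(-66 + 0) = 25 - 19296*0/(-66) = 25 - 19296*0*(-1)/66 = 25 - 6432*0 = 25 + 0 = 25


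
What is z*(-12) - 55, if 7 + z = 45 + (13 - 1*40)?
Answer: -187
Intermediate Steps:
z = 11 (z = -7 + (45 + (13 - 1*40)) = -7 + (45 + (13 - 40)) = -7 + (45 - 27) = -7 + 18 = 11)
z*(-12) - 55 = 11*(-12) - 55 = -132 - 55 = -187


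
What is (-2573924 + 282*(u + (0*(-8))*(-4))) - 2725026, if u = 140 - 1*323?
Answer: -5350556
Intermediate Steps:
u = -183 (u = 140 - 323 = -183)
(-2573924 + 282*(u + (0*(-8))*(-4))) - 2725026 = (-2573924 + 282*(-183 + (0*(-8))*(-4))) - 2725026 = (-2573924 + 282*(-183 + 0*(-4))) - 2725026 = (-2573924 + 282*(-183 + 0)) - 2725026 = (-2573924 + 282*(-183)) - 2725026 = (-2573924 - 51606) - 2725026 = -2625530 - 2725026 = -5350556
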